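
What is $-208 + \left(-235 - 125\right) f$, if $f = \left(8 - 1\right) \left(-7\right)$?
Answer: $17432$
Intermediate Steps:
$f = -49$ ($f = 7 \left(-7\right) = -49$)
$-208 + \left(-235 - 125\right) f = -208 + \left(-235 - 125\right) \left(-49\right) = -208 - -17640 = -208 + 17640 = 17432$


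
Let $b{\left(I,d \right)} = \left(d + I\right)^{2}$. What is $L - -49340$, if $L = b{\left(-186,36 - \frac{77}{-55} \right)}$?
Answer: $\frac{1785549}{25} \approx 71422.0$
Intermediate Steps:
$b{\left(I,d \right)} = \left(I + d\right)^{2}$
$L = \frac{552049}{25}$ ($L = \left(-186 + \left(36 - \frac{77}{-55}\right)\right)^{2} = \left(-186 + \left(36 - - \frac{7}{5}\right)\right)^{2} = \left(-186 + \left(36 + \frac{7}{5}\right)\right)^{2} = \left(-186 + \frac{187}{5}\right)^{2} = \left(- \frac{743}{5}\right)^{2} = \frac{552049}{25} \approx 22082.0$)
$L - -49340 = \frac{552049}{25} - -49340 = \frac{552049}{25} + 49340 = \frac{1785549}{25}$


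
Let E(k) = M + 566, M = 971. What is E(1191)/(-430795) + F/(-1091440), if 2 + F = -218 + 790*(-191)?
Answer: 218689273/1621334120 ≈ 0.13488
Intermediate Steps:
F = -151110 (F = -2 + (-218 + 790*(-191)) = -2 + (-218 - 150890) = -2 - 151108 = -151110)
E(k) = 1537 (E(k) = 971 + 566 = 1537)
E(1191)/(-430795) + F/(-1091440) = 1537/(-430795) - 151110/(-1091440) = 1537*(-1/430795) - 151110*(-1/1091440) = -53/14855 + 15111/109144 = 218689273/1621334120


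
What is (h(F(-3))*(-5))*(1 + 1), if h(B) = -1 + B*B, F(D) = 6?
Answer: -350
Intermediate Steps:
h(B) = -1 + B**2
(h(F(-3))*(-5))*(1 + 1) = ((-1 + 6**2)*(-5))*(1 + 1) = ((-1 + 36)*(-5))*2 = (35*(-5))*2 = -175*2 = -350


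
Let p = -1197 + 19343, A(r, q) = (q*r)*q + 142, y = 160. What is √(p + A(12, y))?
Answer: 4*√20343 ≈ 570.52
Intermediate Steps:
A(r, q) = 142 + r*q² (A(r, q) = r*q² + 142 = 142 + r*q²)
p = 18146
√(p + A(12, y)) = √(18146 + (142 + 12*160²)) = √(18146 + (142 + 12*25600)) = √(18146 + (142 + 307200)) = √(18146 + 307342) = √325488 = 4*√20343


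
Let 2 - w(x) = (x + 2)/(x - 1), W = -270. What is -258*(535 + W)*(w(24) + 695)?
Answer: -1094261850/23 ≈ -4.7577e+7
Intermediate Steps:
w(x) = 2 - (2 + x)/(-1 + x) (w(x) = 2 - (x + 2)/(x - 1) = 2 - (2 + x)/(-1 + x))
-258*(535 + W)*(w(24) + 695) = -258*(535 - 270)*((-4 + 24)/(-1 + 24) + 695) = -68370*(20/23 + 695) = -68370*16005/23 = -258*4241325/23 = -1094261850/23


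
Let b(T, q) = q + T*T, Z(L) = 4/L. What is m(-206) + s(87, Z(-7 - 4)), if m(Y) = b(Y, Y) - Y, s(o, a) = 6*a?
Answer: 466772/11 ≈ 42434.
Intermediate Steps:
b(T, q) = q + T²
m(Y) = Y² (m(Y) = (Y + Y²) - Y = Y²)
m(-206) + s(87, Z(-7 - 4)) = (-206)² + 6*(4/(-7 - 4)) = 42436 + 6*(4/(-11)) = 42436 + 6*(4*(-1/11)) = 42436 + 6*(-4/11) = 42436 - 24/11 = 466772/11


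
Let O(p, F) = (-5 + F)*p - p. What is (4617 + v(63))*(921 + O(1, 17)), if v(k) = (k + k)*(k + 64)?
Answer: 19216908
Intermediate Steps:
v(k) = 2*k*(64 + k) (v(k) = (2*k)*(64 + k) = 2*k*(64 + k))
O(p, F) = -p + p*(-5 + F) (O(p, F) = p*(-5 + F) - p = -p + p*(-5 + F))
(4617 + v(63))*(921 + O(1, 17)) = (4617 + 2*63*(64 + 63))*(921 + 1*(-6 + 17)) = (4617 + 2*63*127)*(921 + 1*11) = (4617 + 16002)*(921 + 11) = 20619*932 = 19216908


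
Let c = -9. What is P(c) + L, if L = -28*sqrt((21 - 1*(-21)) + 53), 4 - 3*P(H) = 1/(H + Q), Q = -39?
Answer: 193/144 - 28*sqrt(95) ≈ -271.57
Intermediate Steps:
P(H) = 4/3 - 1/(3*(-39 + H)) (P(H) = 4/3 - 1/(3*(H - 39)) = 4/3 - 1/(3*(-39 + H)))
L = -28*sqrt(95) (L = -28*sqrt((21 + 21) + 53) = -28*sqrt(42 + 53) = -28*sqrt(95) ≈ -272.91)
P(c) + L = (-157 + 4*(-9))/(3*(-39 - 9)) - 28*sqrt(95) = (1/3)*(-157 - 36)/(-48) - 28*sqrt(95) = (1/3)*(-1/48)*(-193) - 28*sqrt(95) = 193/144 - 28*sqrt(95)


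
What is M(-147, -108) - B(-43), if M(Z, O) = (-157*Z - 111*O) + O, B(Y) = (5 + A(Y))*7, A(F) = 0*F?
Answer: 34924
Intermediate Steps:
A(F) = 0
B(Y) = 35 (B(Y) = (5 + 0)*7 = 5*7 = 35)
M(Z, O) = -157*Z - 110*O
M(-147, -108) - B(-43) = (-157*(-147) - 110*(-108)) - 1*35 = (23079 + 11880) - 35 = 34959 - 35 = 34924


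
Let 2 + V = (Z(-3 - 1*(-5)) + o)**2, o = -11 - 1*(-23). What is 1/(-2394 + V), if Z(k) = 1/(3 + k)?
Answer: -25/56179 ≈ -0.00044501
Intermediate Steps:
o = 12 (o = -11 + 23 = 12)
V = 3671/25 (V = -2 + (1/(3 + (-3 - 1*(-5))) + 12)**2 = -2 + (1/(3 + (-3 + 5)) + 12)**2 = -2 + (1/(3 + 2) + 12)**2 = -2 + (1/5 + 12)**2 = -2 + (61/5)**2 = -2 + 3721/25 = 3671/25 ≈ 146.84)
1/(-2394 + V) = 1/(-2394 + 3671/25) = 1/(-56179/25) = -25/56179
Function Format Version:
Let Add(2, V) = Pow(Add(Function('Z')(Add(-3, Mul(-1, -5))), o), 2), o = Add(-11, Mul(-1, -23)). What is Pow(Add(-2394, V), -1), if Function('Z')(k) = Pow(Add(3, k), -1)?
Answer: Rational(-25, 56179) ≈ -0.00044501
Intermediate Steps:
o = 12 (o = Add(-11, 23) = 12)
V = Rational(3671, 25) (V = Add(-2, Pow(Add(Pow(Add(3, Add(-3, Mul(-1, -5))), -1), 12), 2)) = Add(-2, Pow(Add(Pow(Add(3, Add(-3, 5)), -1), 12), 2)) = Add(-2, Pow(Add(Pow(Add(3, 2), -1), 12), 2)) = Add(-2, Pow(Add(Pow(5, -1), 12), 2)) = Add(-2, Pow(Add(Rational(1, 5), 12), 2)) = Add(-2, Pow(Rational(61, 5), 2)) = Add(-2, Rational(3721, 25)) = Rational(3671, 25) ≈ 146.84)
Pow(Add(-2394, V), -1) = Pow(Add(-2394, Rational(3671, 25)), -1) = Pow(Rational(-56179, 25), -1) = Rational(-25, 56179)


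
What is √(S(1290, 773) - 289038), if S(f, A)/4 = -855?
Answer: I*√292458 ≈ 540.79*I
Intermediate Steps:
S(f, A) = -3420 (S(f, A) = 4*(-855) = -3420)
√(S(1290, 773) - 289038) = √(-3420 - 289038) = √(-292458) = I*√292458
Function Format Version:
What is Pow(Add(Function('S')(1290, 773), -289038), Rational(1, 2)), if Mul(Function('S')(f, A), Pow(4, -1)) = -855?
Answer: Mul(I, Pow(292458, Rational(1, 2))) ≈ Mul(540.79, I)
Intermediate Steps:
Function('S')(f, A) = -3420 (Function('S')(f, A) = Mul(4, -855) = -3420)
Pow(Add(Function('S')(1290, 773), -289038), Rational(1, 2)) = Pow(Add(-3420, -289038), Rational(1, 2)) = Pow(-292458, Rational(1, 2)) = Mul(I, Pow(292458, Rational(1, 2)))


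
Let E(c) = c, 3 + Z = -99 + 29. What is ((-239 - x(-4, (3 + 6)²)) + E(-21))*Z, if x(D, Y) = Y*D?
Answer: -4672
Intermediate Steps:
Z = -73 (Z = -3 + (-99 + 29) = -3 - 70 = -73)
x(D, Y) = D*Y
((-239 - x(-4, (3 + 6)²)) + E(-21))*Z = ((-239 - (-4)*(3 + 6)²) - 21)*(-73) = ((-239 - (-4)*9²) - 21)*(-73) = ((-239 - (-4)*81) - 21)*(-73) = ((-239 - 1*(-324)) - 21)*(-73) = ((-239 + 324) - 21)*(-73) = (85 - 21)*(-73) = 64*(-73) = -4672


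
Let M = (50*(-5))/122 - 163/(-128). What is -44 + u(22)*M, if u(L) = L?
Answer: -238403/3904 ≈ -61.066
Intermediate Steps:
M = -6057/7808 (M = -250*1/122 - 163*(-1/128) = -125/61 + 163/128 = -6057/7808 ≈ -0.77574)
-44 + u(22)*M = -44 + 22*(-6057/7808) = -44 - 66627/3904 = -238403/3904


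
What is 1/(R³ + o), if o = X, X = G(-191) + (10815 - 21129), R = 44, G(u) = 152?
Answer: 1/75022 ≈ 1.3329e-5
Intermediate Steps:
X = -10162 (X = 152 + (10815 - 21129) = 152 - 10314 = -10162)
o = -10162
1/(R³ + o) = 1/(44³ - 10162) = 1/(85184 - 10162) = 1/75022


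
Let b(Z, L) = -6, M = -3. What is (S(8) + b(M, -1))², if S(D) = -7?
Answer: 169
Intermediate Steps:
(S(8) + b(M, -1))² = (-7 - 6)² = (-13)² = 169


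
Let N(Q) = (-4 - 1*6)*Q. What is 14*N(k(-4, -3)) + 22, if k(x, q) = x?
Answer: 582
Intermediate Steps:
N(Q) = -10*Q (N(Q) = (-4 - 6)*Q = -10*Q)
14*N(k(-4, -3)) + 22 = 14*(-10*(-4)) + 22 = 14*40 + 22 = 560 + 22 = 582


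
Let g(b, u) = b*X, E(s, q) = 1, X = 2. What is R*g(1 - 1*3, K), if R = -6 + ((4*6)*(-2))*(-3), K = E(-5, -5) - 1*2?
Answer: -552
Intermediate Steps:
K = -1 (K = 1 - 1*2 = 1 - 2 = -1)
g(b, u) = 2*b (g(b, u) = b*2 = 2*b)
R = 138 (R = -6 + (24*(-2))*(-3) = -6 - 48*(-3) = -6 + 144 = 138)
R*g(1 - 1*3, K) = 138*(2*(1 - 1*3)) = 138*(2*(1 - 3)) = 138*(2*(-2)) = 138*(-4) = -552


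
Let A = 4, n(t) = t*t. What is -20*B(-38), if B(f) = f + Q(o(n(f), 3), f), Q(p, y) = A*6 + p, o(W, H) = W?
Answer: -28600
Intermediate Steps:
n(t) = t²
Q(p, y) = 24 + p (Q(p, y) = 4*6 + p = 24 + p)
B(f) = 24 + f + f² (B(f) = f + (24 + f²) = 24 + f + f²)
-20*B(-38) = -20*(24 - 38 + (-38)²) = -20*(24 - 38 + 1444) = -20*1430 = -28600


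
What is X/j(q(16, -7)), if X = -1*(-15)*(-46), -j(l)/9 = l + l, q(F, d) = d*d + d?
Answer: 115/126 ≈ 0.91270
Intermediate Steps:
q(F, d) = d + d² (q(F, d) = d² + d = d + d²)
j(l) = -18*l (j(l) = -9*(l + l) = -18*l)
X = -690 (X = 15*(-46) = -690)
X/j(q(16, -7)) = -690*1/(126*(1 - 7)) = -690/((-(-126)*(-6))) = -690/((-18*42)) = -690/(-756) = -690*(-1/756) = 115/126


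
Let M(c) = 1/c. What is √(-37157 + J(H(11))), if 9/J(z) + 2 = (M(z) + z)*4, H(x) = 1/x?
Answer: I*√8068819358/466 ≈ 192.76*I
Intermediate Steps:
M(c) = 1/c
J(z) = 9/(-2 + 4*z + 4/z) (J(z) = 9/(-2 + (1/z + z)*4) = 9/(-2 + (z + 1/z)*4) = 9/(-2 + (4*z + 4/z)) = 9/(-2 + 4*z + 4/z))
√(-37157 + J(H(11))) = √(-37157 + (9/2)/(11*(2 + (-1 + 2/11)/11))) = √(-37157 + (9/2)*(1/11)/(2 + (-1 + 2*(1/11))/11)) = √(-37157 + (9/2)*(1/11)/(2 + (-1 + 2/11)/11)) = √(-37157 + (9/2)*(1/11)/(2 + (1/11)*(-9/11))) = √(-37157 + (9/2)*(1/11)/(2 - 9/121)) = √(-37157 + (9/2)*(1/11)/(233/121)) = √(-37157 + (9/2)*(1/11)*(121/233)) = √(-37157 + 99/466) = √(-17315063/466) = I*√8068819358/466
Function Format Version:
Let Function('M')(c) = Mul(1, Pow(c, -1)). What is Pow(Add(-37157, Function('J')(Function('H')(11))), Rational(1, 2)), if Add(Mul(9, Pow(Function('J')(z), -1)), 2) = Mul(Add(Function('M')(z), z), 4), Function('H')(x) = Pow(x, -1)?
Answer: Mul(Rational(1, 466), I, Pow(8068819358, Rational(1, 2))) ≈ Mul(192.76, I)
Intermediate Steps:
Function('M')(c) = Pow(c, -1)
Function('J')(z) = Mul(9, Pow(Add(-2, Mul(4, z), Mul(4, Pow(z, -1))), -1)) (Function('J')(z) = Mul(9, Pow(Add(-2, Mul(Add(Pow(z, -1), z), 4)), -1)) = Mul(9, Pow(Add(-2, Mul(Add(z, Pow(z, -1)), 4)), -1)) = Mul(9, Pow(Add(-2, Add(Mul(4, z), Mul(4, Pow(z, -1)))), -1)) = Mul(9, Pow(Add(-2, Mul(4, z), Mul(4, Pow(z, -1))), -1)))
Pow(Add(-37157, Function('J')(Function('H')(11))), Rational(1, 2)) = Pow(Add(-37157, Mul(Rational(9, 2), Pow(11, -1), Pow(Add(2, Mul(Pow(11, -1), Add(-1, Mul(2, Pow(11, -1))))), -1))), Rational(1, 2)) = Pow(Add(-37157, Mul(Rational(9, 2), Rational(1, 11), Pow(Add(2, Mul(Rational(1, 11), Add(-1, Mul(2, Rational(1, 11))))), -1))), Rational(1, 2)) = Pow(Add(-37157, Mul(Rational(9, 2), Rational(1, 11), Pow(Add(2, Mul(Rational(1, 11), Add(-1, Rational(2, 11)))), -1))), Rational(1, 2)) = Pow(Add(-37157, Mul(Rational(9, 2), Rational(1, 11), Pow(Add(2, Mul(Rational(1, 11), Rational(-9, 11))), -1))), Rational(1, 2)) = Pow(Add(-37157, Mul(Rational(9, 2), Rational(1, 11), Pow(Add(2, Rational(-9, 121)), -1))), Rational(1, 2)) = Pow(Add(-37157, Mul(Rational(9, 2), Rational(1, 11), Pow(Rational(233, 121), -1))), Rational(1, 2)) = Pow(Add(-37157, Mul(Rational(9, 2), Rational(1, 11), Rational(121, 233))), Rational(1, 2)) = Pow(Add(-37157, Rational(99, 466)), Rational(1, 2)) = Pow(Rational(-17315063, 466), Rational(1, 2)) = Mul(Rational(1, 466), I, Pow(8068819358, Rational(1, 2)))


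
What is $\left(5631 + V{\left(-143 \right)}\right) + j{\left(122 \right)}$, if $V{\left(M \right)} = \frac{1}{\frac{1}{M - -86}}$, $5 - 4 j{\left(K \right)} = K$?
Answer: $\frac{22179}{4} \approx 5544.8$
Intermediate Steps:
$j{\left(K \right)} = \frac{5}{4} - \frac{K}{4}$
$V{\left(M \right)} = 86 + M$ ($V{\left(M \right)} = \frac{1}{\frac{1}{M + 86}} = \frac{1}{\frac{1}{86 + M}} = 86 + M$)
$\left(5631 + V{\left(-143 \right)}\right) + j{\left(122 \right)} = \left(5631 + \left(86 - 143\right)\right) + \left(\frac{5}{4} - \frac{61}{2}\right) = \left(5631 - 57\right) + \left(\frac{5}{4} - \frac{61}{2}\right) = 5574 - \frac{117}{4} = \frac{22179}{4}$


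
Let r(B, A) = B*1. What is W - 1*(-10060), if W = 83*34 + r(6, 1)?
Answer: 12888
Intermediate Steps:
r(B, A) = B
W = 2828 (W = 83*34 + 6 = 2822 + 6 = 2828)
W - 1*(-10060) = 2828 - 1*(-10060) = 2828 + 10060 = 12888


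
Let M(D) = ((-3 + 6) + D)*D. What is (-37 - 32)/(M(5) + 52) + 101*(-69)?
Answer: -27879/4 ≈ -6969.8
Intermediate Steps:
M(D) = D*(3 + D) (M(D) = (3 + D)*D = D*(3 + D))
(-37 - 32)/(M(5) + 52) + 101*(-69) = (-37 - 32)/(5*(3 + 5) + 52) + 101*(-69) = -69/(5*8 + 52) - 6969 = -69/(40 + 52) - 6969 = -69/92 - 6969 = -69*1/92 - 6969 = -¾ - 6969 = -27879/4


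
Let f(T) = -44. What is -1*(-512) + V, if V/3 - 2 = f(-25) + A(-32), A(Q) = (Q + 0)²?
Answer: 3458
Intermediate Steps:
A(Q) = Q²
V = 2946 (V = 6 + 3*(-44 + (-32)²) = 6 + 3*(-44 + 1024) = 6 + 3*980 = 6 + 2940 = 2946)
-1*(-512) + V = -1*(-512) + 2946 = 512 + 2946 = 3458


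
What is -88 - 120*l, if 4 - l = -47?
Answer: -6208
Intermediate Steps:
l = 51 (l = 4 - 1*(-47) = 4 + 47 = 51)
-88 - 120*l = -88 - 120*51 = -88 - 6120 = -6208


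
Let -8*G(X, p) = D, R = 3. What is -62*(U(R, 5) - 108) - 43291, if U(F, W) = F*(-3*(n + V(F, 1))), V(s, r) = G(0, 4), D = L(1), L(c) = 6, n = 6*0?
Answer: -74027/2 ≈ -37014.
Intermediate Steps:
n = 0
D = 6
G(X, p) = -¾ (G(X, p) = -⅛*6 = -¾)
V(s, r) = -¾
U(F, W) = 9*F/4 (U(F, W) = F*(-3*(0 - ¾)) = F*(-3*(-¾)) = F*(9/4) = 9*F/4)
-62*(U(R, 5) - 108) - 43291 = -62*((9/4)*3 - 108) - 43291 = -62*(27/4 - 108) - 43291 = -62*(-405/4) - 43291 = 12555/2 - 43291 = -74027/2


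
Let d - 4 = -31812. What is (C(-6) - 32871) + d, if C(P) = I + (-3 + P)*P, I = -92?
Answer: -64717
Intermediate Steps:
d = -31808 (d = 4 - 31812 = -31808)
C(P) = -92 + P*(-3 + P) (C(P) = -92 + (-3 + P)*P = -92 + P*(-3 + P))
(C(-6) - 32871) + d = ((-92 + (-6)² - 3*(-6)) - 32871) - 31808 = ((-92 + 36 + 18) - 32871) - 31808 = (-38 - 32871) - 31808 = -32909 - 31808 = -64717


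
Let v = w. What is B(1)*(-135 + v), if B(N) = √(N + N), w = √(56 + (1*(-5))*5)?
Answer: √2*(-135 + √31) ≈ -183.04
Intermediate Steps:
w = √31 (w = √(56 - 5*5) = √(56 - 25) = √31 ≈ 5.5678)
B(N) = √2*√N (B(N) = √(2*N) = √2*√N)
v = √31 ≈ 5.5678
B(1)*(-135 + v) = (√2*√1)*(-135 + √31) = (√2*1)*(-135 + √31) = √2*(-135 + √31)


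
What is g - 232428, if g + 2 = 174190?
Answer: -58240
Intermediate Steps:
g = 174188 (g = -2 + 174190 = 174188)
g - 232428 = 174188 - 232428 = -58240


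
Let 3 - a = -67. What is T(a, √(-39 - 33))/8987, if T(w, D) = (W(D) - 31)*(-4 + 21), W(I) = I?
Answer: -527/8987 + 102*I*√2/8987 ≈ -0.05864 + 0.016051*I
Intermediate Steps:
a = 70 (a = 3 - 1*(-67) = 3 + 67 = 70)
T(w, D) = -527 + 17*D (T(w, D) = (D - 31)*(-4 + 21) = (-31 + D)*17 = -527 + 17*D)
T(a, √(-39 - 33))/8987 = (-527 + 17*√(-39 - 33))/8987 = (-527 + 17*√(-72))*(1/8987) = (-527 + 17*(6*I*√2))*(1/8987) = (-527 + 102*I*√2)*(1/8987) = -527/8987 + 102*I*√2/8987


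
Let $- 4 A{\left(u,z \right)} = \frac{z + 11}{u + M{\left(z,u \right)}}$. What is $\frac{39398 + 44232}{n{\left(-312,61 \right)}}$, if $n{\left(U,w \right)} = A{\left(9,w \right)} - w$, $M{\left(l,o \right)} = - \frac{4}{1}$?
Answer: $- \frac{418150}{323} \approx -1294.6$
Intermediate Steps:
$M{\left(l,o \right)} = -4$ ($M{\left(l,o \right)} = \left(-4\right) 1 = -4$)
$A{\left(u,z \right)} = - \frac{11 + z}{4 \left(-4 + u\right)}$ ($A{\left(u,z \right)} = - \frac{\left(z + 11\right) \frac{1}{u - 4}}{4} = - \frac{\left(11 + z\right) \frac{1}{-4 + u}}{4} = - \frac{\frac{1}{-4 + u} \left(11 + z\right)}{4} = - \frac{11 + z}{4 \left(-4 + u\right)}$)
$n{\left(U,w \right)} = - \frac{11}{20} - \frac{21 w}{20}$ ($n{\left(U,w \right)} = \frac{-11 - w}{4 \left(-4 + 9\right)} - w = \frac{-11 - w}{4 \cdot 5} - w = \frac{1}{4} \cdot \frac{1}{5} \left(-11 - w\right) - w = \left(- \frac{11}{20} - \frac{w}{20}\right) - w = - \frac{11}{20} - \frac{21 w}{20}$)
$\frac{39398 + 44232}{n{\left(-312,61 \right)}} = \frac{39398 + 44232}{- \frac{11}{20} - \frac{1281}{20}} = \frac{83630}{- \frac{11}{20} - \frac{1281}{20}} = \frac{83630}{- \frac{323}{5}} = 83630 \left(- \frac{5}{323}\right) = - \frac{418150}{323}$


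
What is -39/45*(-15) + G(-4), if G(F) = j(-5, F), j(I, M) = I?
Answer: 8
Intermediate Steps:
G(F) = -5
-39/45*(-15) + G(-4) = -39/45*(-15) - 5 = -39*1/45*(-15) - 5 = -13/15*(-15) - 5 = 13 - 5 = 8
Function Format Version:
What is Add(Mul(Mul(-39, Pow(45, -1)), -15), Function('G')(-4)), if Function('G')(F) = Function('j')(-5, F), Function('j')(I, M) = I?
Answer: 8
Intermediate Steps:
Function('G')(F) = -5
Add(Mul(Mul(-39, Pow(45, -1)), -15), Function('G')(-4)) = Add(Mul(Mul(-39, Pow(45, -1)), -15), -5) = Add(Mul(Mul(-39, Rational(1, 45)), -15), -5) = Add(Mul(Rational(-13, 15), -15), -5) = Add(13, -5) = 8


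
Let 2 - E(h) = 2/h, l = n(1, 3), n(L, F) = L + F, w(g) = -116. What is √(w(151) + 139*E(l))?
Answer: √370/2 ≈ 9.6177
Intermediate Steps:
n(L, F) = F + L
l = 4 (l = 3 + 1 = 4)
E(h) = 2 - 2/h
√(w(151) + 139*E(l)) = √(-116 + 139*(2 - 2/4)) = √(-116 + 139*(2 - 2*¼)) = √(-116 + 139*(2 - ½)) = √(-116 + 139*(3/2)) = √(-116 + 417/2) = √(185/2) = √370/2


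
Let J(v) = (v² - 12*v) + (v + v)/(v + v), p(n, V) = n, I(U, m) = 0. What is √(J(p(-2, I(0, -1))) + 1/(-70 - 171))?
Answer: 2*√421027/241 ≈ 5.3848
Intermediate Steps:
J(v) = 1 + v² - 12*v (J(v) = (v² - 12*v) + (2*v)/((2*v)) = (v² - 12*v) + (2*v)*(1/(2*v)) = (v² - 12*v) + 1 = 1 + v² - 12*v)
√(J(p(-2, I(0, -1))) + 1/(-70 - 171)) = √((1 + (-2)² - 12*(-2)) + 1/(-70 - 171)) = √((1 + 4 + 24) + 1/(-241)) = √(29 - 1/241) = √(6988/241) = 2*√421027/241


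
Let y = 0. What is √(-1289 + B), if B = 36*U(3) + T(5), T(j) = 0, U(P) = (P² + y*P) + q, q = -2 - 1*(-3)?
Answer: I*√929 ≈ 30.479*I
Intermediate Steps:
q = 1 (q = -2 + 3 = 1)
U(P) = 1 + P² (U(P) = (P² + 0*P) + 1 = (P² + 0) + 1 = P² + 1 = 1 + P²)
B = 360 (B = 36*(1 + 3²) + 0 = 36*(1 + 9) + 0 = 36*10 + 0 = 360 + 0 = 360)
√(-1289 + B) = √(-1289 + 360) = √(-929) = I*√929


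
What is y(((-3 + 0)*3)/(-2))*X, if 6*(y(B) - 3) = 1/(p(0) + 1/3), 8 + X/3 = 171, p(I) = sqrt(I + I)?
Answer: 3423/2 ≈ 1711.5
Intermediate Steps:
p(I) = sqrt(2)*sqrt(I) (p(I) = sqrt(2*I) = sqrt(2)*sqrt(I))
X = 489 (X = -24 + 3*171 = -24 + 513 = 489)
y(B) = 7/2 (y(B) = 3 + 1/(6*(sqrt(2)*sqrt(0) + 1/3)) = 3 + 1/(6*(sqrt(2)*0 + 1*(1/3))) = 3 + 1/(6*(0 + 1/3)) = 3 + 1/(6*(1/3)) = 3 + (1/6)*3 = 3 + 1/2 = 7/2)
y(((-3 + 0)*3)/(-2))*X = (7/2)*489 = 3423/2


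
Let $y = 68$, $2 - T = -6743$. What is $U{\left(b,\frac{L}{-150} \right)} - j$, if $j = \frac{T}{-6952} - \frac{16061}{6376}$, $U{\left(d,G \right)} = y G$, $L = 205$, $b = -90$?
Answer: $- \frac{3716902763}{41555580} \approx -89.444$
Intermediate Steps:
$T = 6745$ ($T = 2 - -6743 = 2 + 6743 = 6745$)
$U{\left(d,G \right)} = 68 G$
$j = - \frac{9666387}{2770372}$ ($j = \frac{6745}{-6952} - \frac{16061}{6376} = 6745 \left(- \frac{1}{6952}\right) - \frac{16061}{6376} = - \frac{6745}{6952} - \frac{16061}{6376} = - \frac{9666387}{2770372} \approx -3.4892$)
$U{\left(b,\frac{L}{-150} \right)} - j = 68 \frac{205}{-150} - - \frac{9666387}{2770372} = 68 \cdot 205 \left(- \frac{1}{150}\right) + \frac{9666387}{2770372} = 68 \left(- \frac{41}{30}\right) + \frac{9666387}{2770372} = - \frac{1394}{15} + \frac{9666387}{2770372} = - \frac{3716902763}{41555580}$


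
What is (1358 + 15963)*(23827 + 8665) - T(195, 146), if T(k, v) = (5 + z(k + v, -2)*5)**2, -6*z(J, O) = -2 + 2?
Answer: 562793907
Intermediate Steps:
z(J, O) = 0 (z(J, O) = -(-2 + 2)/6 = -1/6*0 = 0)
T(k, v) = 25 (T(k, v) = (5 + 0*5)**2 = (5 + 0)**2 = 5**2 = 25)
(1358 + 15963)*(23827 + 8665) - T(195, 146) = (1358 + 15963)*(23827 + 8665) - 1*25 = 17321*32492 - 25 = 562793932 - 25 = 562793907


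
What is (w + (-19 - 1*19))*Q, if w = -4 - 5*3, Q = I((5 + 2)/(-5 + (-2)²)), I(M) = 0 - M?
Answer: -399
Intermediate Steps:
I(M) = -M
Q = 7 (Q = -(5 + 2)/(-5 + (-2)²) = -7/(-5 + 4) = -7/(-1) = -7*(-1) = -1*(-7) = 7)
w = -19 (w = -4 - 15 = -19)
(w + (-19 - 1*19))*Q = (-19 + (-19 - 1*19))*7 = (-19 + (-19 - 19))*7 = (-19 - 38)*7 = -57*7 = -399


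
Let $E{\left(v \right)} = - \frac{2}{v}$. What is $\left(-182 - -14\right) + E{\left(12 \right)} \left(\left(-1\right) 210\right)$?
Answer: $-133$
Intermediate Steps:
$\left(-182 - -14\right) + E{\left(12 \right)} \left(\left(-1\right) 210\right) = \left(-182 - -14\right) + - \frac{2}{12} \left(\left(-1\right) 210\right) = \left(-182 + 14\right) + \left(-2\right) \frac{1}{12} \left(-210\right) = -168 - -35 = -168 + 35 = -133$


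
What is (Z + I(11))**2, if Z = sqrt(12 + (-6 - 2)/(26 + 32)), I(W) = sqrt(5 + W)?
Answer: 808/29 + 16*sqrt(2494)/29 ≈ 55.415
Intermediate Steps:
Z = 2*sqrt(2494)/29 (Z = sqrt(12 - 8/58) = sqrt(12 - 8*1/58) = sqrt(12 - 4/29) = sqrt(344/29) = 2*sqrt(2494)/29 ≈ 3.4441)
(Z + I(11))**2 = (2*sqrt(2494)/29 + sqrt(5 + 11))**2 = (2*sqrt(2494)/29 + sqrt(16))**2 = (2*sqrt(2494)/29 + 4)**2 = (4 + 2*sqrt(2494)/29)**2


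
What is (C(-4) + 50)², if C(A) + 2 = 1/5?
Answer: 58081/25 ≈ 2323.2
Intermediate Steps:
C(A) = -9/5 (C(A) = -2 + 1/5 = -2 + ⅕ = -9/5)
(C(-4) + 50)² = (-9/5 + 50)² = (241/5)² = 58081/25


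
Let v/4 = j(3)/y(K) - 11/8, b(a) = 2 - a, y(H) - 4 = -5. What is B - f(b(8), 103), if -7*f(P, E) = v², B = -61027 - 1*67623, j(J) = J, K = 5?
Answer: -514425/4 ≈ -1.2861e+5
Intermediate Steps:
y(H) = -1 (y(H) = 4 - 5 = -1)
v = -35/2 (v = 4*(3/(-1) - 11/8) = 4*(3*(-1) - 11*⅛) = 4*(-3 - 11/8) = 4*(-35/8) = -35/2 ≈ -17.500)
B = -128650 (B = -61027 - 67623 = -128650)
f(P, E) = -175/4 (f(P, E) = -(-35/2)²/7 = -⅐*1225/4 = -175/4)
B - f(b(8), 103) = -128650 - 1*(-175/4) = -128650 + 175/4 = -514425/4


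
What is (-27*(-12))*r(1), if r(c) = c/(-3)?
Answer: -108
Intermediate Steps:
r(c) = -c/3 (r(c) = c*(-⅓) = -c/3)
(-27*(-12))*r(1) = (-27*(-12))*(-⅓*1) = 324*(-⅓) = -108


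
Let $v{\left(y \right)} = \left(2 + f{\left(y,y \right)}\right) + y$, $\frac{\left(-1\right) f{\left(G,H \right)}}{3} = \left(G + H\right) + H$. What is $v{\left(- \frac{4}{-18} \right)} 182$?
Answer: $\frac{364}{9} \approx 40.444$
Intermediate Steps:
$f{\left(G,H \right)} = - 6 H - 3 G$ ($f{\left(G,H \right)} = - 3 \left(\left(G + H\right) + H\right) = - 3 \left(G + 2 H\right) = - 6 H - 3 G$)
$v{\left(y \right)} = 2 - 8 y$ ($v{\left(y \right)} = \left(2 - 9 y\right) + y = 2 - 8 y$)
$v{\left(- \frac{4}{-18} \right)} 182 = \left(2 - 8 \left(- \frac{4}{-18}\right)\right) 182 = \left(2 - 8 \left(\left(-4\right) \left(- \frac{1}{18}\right)\right)\right) 182 = \left(2 - \frac{16}{9}\right) 182 = \frac{2}{9} \cdot 182 = \frac{364}{9}$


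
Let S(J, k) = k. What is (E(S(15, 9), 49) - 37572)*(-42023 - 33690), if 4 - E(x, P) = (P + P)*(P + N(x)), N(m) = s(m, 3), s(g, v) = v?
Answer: 3230219432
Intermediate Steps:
N(m) = 3
E(x, P) = 4 - 2*P*(3 + P) (E(x, P) = 4 - (P + P)*(P + 3) = 4 - 2*P*(3 + P))
(E(S(15, 9), 49) - 37572)*(-42023 - 33690) = ((4 - 6*49 - 2*49²) - 37572)*(-42023 - 33690) = ((4 - 294 - 2*2401) - 37572)*(-75713) = ((4 - 294 - 4802) - 37572)*(-75713) = (-5092 - 37572)*(-75713) = -42664*(-75713) = 3230219432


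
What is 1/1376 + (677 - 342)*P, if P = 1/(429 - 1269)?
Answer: -11503/28896 ≈ -0.39808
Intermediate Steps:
P = -1/840 (P = 1/(-840) = -1/840 ≈ -0.0011905)
1/1376 + (677 - 342)*P = 1/1376 + (677 - 342)*(-1/840) = 1/1376 + 335*(-1/840) = 1/1376 - 67/168 = -11503/28896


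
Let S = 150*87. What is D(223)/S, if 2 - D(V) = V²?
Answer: -49727/13050 ≈ -3.8105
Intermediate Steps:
S = 13050
D(V) = 2 - V²
D(223)/S = (2 - 1*223²)/13050 = (2 - 1*49729)*(1/13050) = (2 - 49729)*(1/13050) = -49727*1/13050 = -49727/13050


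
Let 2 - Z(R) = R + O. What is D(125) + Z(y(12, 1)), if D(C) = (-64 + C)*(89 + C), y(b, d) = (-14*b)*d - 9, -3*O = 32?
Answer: 39731/3 ≈ 13244.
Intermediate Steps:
O = -32/3 (O = -⅓*32 = -32/3 ≈ -10.667)
y(b, d) = -9 - 14*b*d (y(b, d) = -14*b*d - 9 = -9 - 14*b*d)
Z(R) = 38/3 - R (Z(R) = 2 - (R - 32/3) = 2 - (-32/3 + R) = 2 + (32/3 - R) = 38/3 - R)
D(125) + Z(y(12, 1)) = (-5696 + 125² + 25*125) + (38/3 - (-9 - 14*12*1)) = (-5696 + 15625 + 3125) + (38/3 - (-9 - 168)) = 13054 + (38/3 - 1*(-177)) = 13054 + (38/3 + 177) = 13054 + 569/3 = 39731/3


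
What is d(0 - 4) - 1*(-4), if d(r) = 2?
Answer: 6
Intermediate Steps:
d(0 - 4) - 1*(-4) = 2 - 1*(-4) = 2 + 4 = 6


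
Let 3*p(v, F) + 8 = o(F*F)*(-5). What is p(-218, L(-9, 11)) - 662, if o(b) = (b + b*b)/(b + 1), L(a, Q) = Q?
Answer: -2599/3 ≈ -866.33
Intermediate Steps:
o(b) = (b + b²)/(1 + b)
p(v, F) = -8/3 - 5*F²/3 (p(v, F) = -8/3 + ((F*F)*(-5))/3 = -8/3 + (F²*(-5))/3 = -8/3 + (-5*F²)/3 = -8/3 - 5*F²/3)
p(-218, L(-9, 11)) - 662 = (-8/3 - 5/3*11²) - 662 = (-8/3 - 5/3*121) - 662 = (-8/3 - 605/3) - 662 = -613/3 - 662 = -2599/3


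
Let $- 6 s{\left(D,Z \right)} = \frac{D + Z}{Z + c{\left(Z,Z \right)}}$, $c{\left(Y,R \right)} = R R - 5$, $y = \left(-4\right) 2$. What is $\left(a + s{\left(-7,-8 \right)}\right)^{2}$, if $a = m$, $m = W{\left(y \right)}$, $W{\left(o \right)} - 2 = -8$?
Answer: $\frac{368449}{10404} \approx 35.414$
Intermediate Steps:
$y = -8$
$c{\left(Y,R \right)} = -5 + R^{2}$ ($c{\left(Y,R \right)} = R^{2} - 5 = -5 + R^{2}$)
$W{\left(o \right)} = -6$ ($W{\left(o \right)} = 2 - 8 = -6$)
$s{\left(D,Z \right)} = - \frac{D + Z}{6 \left(-5 + Z + Z^{2}\right)}$ ($s{\left(D,Z \right)} = - \frac{\left(D + Z\right) \frac{1}{Z + \left(-5 + Z^{2}\right)}}{6} = - \frac{\left(D + Z\right) \frac{1}{-5 + Z + Z^{2}}}{6} = - \frac{\frac{1}{-5 + Z + Z^{2}} \left(D + Z\right)}{6} = - \frac{D + Z}{6 \left(-5 + Z + Z^{2}\right)}$)
$m = -6$
$a = -6$
$\left(a + s{\left(-7,-8 \right)}\right)^{2} = \left(-6 + \frac{\left(-1\right) \left(-7\right) - -8}{6 \left(-5 - 8 + \left(-8\right)^{2}\right)}\right)^{2} = \left(-6 + \frac{7 + 8}{6 \left(-5 - 8 + 64\right)}\right)^{2} = \left(-6 + \frac{1}{6} \cdot \frac{1}{51} \cdot 15\right)^{2} = \left(-6 + \frac{5}{102}\right)^{2} = \left(- \frac{607}{102}\right)^{2} = \frac{368449}{10404}$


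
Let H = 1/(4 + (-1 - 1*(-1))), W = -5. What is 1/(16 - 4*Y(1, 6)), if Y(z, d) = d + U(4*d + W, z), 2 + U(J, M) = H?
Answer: -1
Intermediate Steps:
H = ¼ (H = 1/(4 + (-1 + 1)) = 1/(4 + 0) = 1/4 = ¼ ≈ 0.25000)
U(J, M) = -7/4 (U(J, M) = -2 + ¼ = -7/4)
Y(z, d) = -7/4 + d (Y(z, d) = d - 7/4 = -7/4 + d)
1/(16 - 4*Y(1, 6)) = 1/(16 - 4*(-7/4 + 6)) = 1/(16 - 4*17/4) = 1/(16 - 17) = 1/(-1) = -1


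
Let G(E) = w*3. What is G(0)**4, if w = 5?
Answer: 50625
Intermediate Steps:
G(E) = 15 (G(E) = 5*3 = 15)
G(0)**4 = 15**4 = 50625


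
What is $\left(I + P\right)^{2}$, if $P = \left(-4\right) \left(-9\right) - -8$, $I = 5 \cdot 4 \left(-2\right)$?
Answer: $16$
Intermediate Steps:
$I = -40$ ($I = 5 \left(-8\right) = -40$)
$P = 44$ ($P = 36 + 8 = 44$)
$\left(I + P\right)^{2} = \left(-40 + 44\right)^{2} = 4^{2} = 16$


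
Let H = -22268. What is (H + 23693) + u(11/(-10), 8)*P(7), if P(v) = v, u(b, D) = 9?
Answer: 1488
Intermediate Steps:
(H + 23693) + u(11/(-10), 8)*P(7) = (-22268 + 23693) + 9*7 = 1425 + 63 = 1488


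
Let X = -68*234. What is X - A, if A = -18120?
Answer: 2208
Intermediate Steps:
X = -15912
X - A = -15912 - 1*(-18120) = -15912 + 18120 = 2208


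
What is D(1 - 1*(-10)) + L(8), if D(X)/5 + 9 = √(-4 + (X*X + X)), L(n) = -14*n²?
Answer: -941 + 40*√2 ≈ -884.43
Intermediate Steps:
D(X) = -45 + 5*√(-4 + X + X²) (D(X) = -45 + 5*√(-4 + (X*X + X)) = -45 + 5*√(-4 + (X² + X)) = -45 + 5*√(-4 + (X + X²)) = -45 + 5*√(-4 + X + X²))
D(1 - 1*(-10)) + L(8) = (-45 + 5*√(-4 + (1 - 1*(-10)) + (1 - 1*(-10))²)) - 14*8² = (-45 + 5*√(-4 + (1 + 10) + (1 + 10)²)) - 14*64 = (-45 + 5*√(-4 + 11 + 11²)) - 896 = (-45 + 5*√(-4 + 11 + 121)) - 896 = (-45 + 5*√128) - 896 = (-45 + 5*(8*√2)) - 896 = (-45 + 40*√2) - 896 = -941 + 40*√2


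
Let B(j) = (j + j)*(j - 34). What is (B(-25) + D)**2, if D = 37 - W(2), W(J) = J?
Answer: 8910225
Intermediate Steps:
B(j) = 2*j*(-34 + j) (B(j) = (2*j)*(-34 + j) = 2*j*(-34 + j))
D = 35 (D = 37 - 1*2 = 37 - 2 = 35)
(B(-25) + D)**2 = (2*(-25)*(-34 - 25) + 35)**2 = (2*(-25)*(-59) + 35)**2 = (2950 + 35)**2 = 2985**2 = 8910225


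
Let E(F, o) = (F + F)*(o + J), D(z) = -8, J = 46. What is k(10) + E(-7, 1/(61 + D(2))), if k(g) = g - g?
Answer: -34146/53 ≈ -644.26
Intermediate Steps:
k(g) = 0
E(F, o) = 2*F*(46 + o) (E(F, o) = (F + F)*(o + 46) = (2*F)*(46 + o) = 2*F*(46 + o))
k(10) + E(-7, 1/(61 + D(2))) = 0 + 2*(-7)*(46 + 1/(61 - 8)) = 0 + 2*(-7)*(46 + 1/53) = 0 + 2*(-7)*(2439/53) = 0 - 34146/53 = -34146/53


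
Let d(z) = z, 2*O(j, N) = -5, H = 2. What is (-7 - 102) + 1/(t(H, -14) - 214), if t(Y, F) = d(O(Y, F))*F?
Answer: -19512/179 ≈ -109.01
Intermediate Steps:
O(j, N) = -5/2 (O(j, N) = (1/2)*(-5) = -5/2)
t(Y, F) = -5*F/2
(-7 - 102) + 1/(t(H, -14) - 214) = (-7 - 102) + 1/(-5/2*(-14) - 214) = -109 + 1/(35 - 214) = -109 + 1/(-179) = -109 - 1/179 = -19512/179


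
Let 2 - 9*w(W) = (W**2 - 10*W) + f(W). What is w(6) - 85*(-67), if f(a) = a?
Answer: 51275/9 ≈ 5697.2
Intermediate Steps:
w(W) = 2/9 + W - W**2/9 (w(W) = 2/9 - ((W**2 - 10*W) + W)/9 = 2/9 - (W**2 - 9*W)/9 = 2/9 + (W - W**2/9) = 2/9 + W - W**2/9)
w(6) - 85*(-67) = (2/9 + 6 - 1/9*6**2) - 85*(-67) = (2/9 + 6 - 1/9*36) + 5695 = (2/9 + 6 - 4) + 5695 = 20/9 + 5695 = 51275/9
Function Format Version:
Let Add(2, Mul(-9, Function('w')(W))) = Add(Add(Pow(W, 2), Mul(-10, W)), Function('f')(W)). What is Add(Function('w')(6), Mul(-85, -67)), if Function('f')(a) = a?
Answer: Rational(51275, 9) ≈ 5697.2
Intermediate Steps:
Function('w')(W) = Add(Rational(2, 9), W, Mul(Rational(-1, 9), Pow(W, 2))) (Function('w')(W) = Add(Rational(2, 9), Mul(Rational(-1, 9), Add(Add(Pow(W, 2), Mul(-10, W)), W))) = Add(Rational(2, 9), Mul(Rational(-1, 9), Add(Pow(W, 2), Mul(-9, W)))) = Add(Rational(2, 9), Add(W, Mul(Rational(-1, 9), Pow(W, 2)))) = Add(Rational(2, 9), W, Mul(Rational(-1, 9), Pow(W, 2))))
Add(Function('w')(6), Mul(-85, -67)) = Add(Add(Rational(2, 9), 6, Mul(Rational(-1, 9), Pow(6, 2))), Mul(-85, -67)) = Add(Add(Rational(2, 9), 6, Mul(Rational(-1, 9), 36)), 5695) = Add(Add(Rational(2, 9), 6, -4), 5695) = Add(Rational(20, 9), 5695) = Rational(51275, 9)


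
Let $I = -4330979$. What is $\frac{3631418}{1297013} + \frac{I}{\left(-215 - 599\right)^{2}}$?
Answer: $- \frac{3211173024599}{859395625748} \approx -3.7365$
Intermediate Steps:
$\frac{3631418}{1297013} + \frac{I}{\left(-215 - 599\right)^{2}} = \frac{3631418}{1297013} - \frac{4330979}{\left(-215 - 599\right)^{2}} = 3631418 \cdot \frac{1}{1297013} - \frac{4330979}{\left(-814\right)^{2}} = \frac{3631418}{1297013} - \frac{4330979}{662596} = - \frac{3211173024599}{859395625748}$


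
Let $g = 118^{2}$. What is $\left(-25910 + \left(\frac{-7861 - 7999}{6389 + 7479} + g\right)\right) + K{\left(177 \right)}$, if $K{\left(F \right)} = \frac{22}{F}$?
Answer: $- \frac{7355942305}{613659} \approx -11987.0$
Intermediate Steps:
$g = 13924$
$\left(-25910 + \left(\frac{-7861 - 7999}{6389 + 7479} + g\right)\right) + K{\left(177 \right)} = \left(-25910 + \left(\frac{-7861 - 7999}{6389 + 7479} + 13924\right)\right) + \frac{22}{177} = \left(-25910 + \left(- \frac{15860}{13868} + 13924\right)\right) + 22 \cdot \frac{1}{177} = \left(-25910 + \left(\left(-15860\right) \frac{1}{13868} + 13924\right)\right) + \frac{22}{177} = \left(-25910 + \left(- \frac{3965}{3467} + 13924\right)\right) + \frac{22}{177} = \left(-25910 + \frac{48270543}{3467}\right) + \frac{22}{177} = - \frac{41559427}{3467} + \frac{22}{177} = - \frac{7355942305}{613659}$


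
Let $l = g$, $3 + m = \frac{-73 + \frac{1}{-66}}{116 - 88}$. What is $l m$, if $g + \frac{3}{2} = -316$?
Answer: $\frac{6580505}{3696} \approx 1780.4$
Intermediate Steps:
$m = - \frac{10363}{1848}$ ($m = -3 + \frac{-73 + \frac{1}{-66}}{116 - 88} = -3 + \frac{-73 - \frac{1}{66}}{28} = -3 - \frac{4819}{1848} = - \frac{10363}{1848} \approx -5.6077$)
$g = - \frac{635}{2}$ ($g = - \frac{3}{2} - 316 = - \frac{635}{2} \approx -317.5$)
$l = - \frac{635}{2} \approx -317.5$
$l m = \left(- \frac{635}{2}\right) \left(- \frac{10363}{1848}\right) = \frac{6580505}{3696}$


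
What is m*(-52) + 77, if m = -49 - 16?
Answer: 3457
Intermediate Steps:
m = -65
m*(-52) + 77 = -65*(-52) + 77 = 3380 + 77 = 3457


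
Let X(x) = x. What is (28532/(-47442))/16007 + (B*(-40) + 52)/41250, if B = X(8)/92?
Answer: 68368769492/60040386181875 ≈ 0.0011387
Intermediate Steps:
B = 2/23 (B = 8/92 = 8*(1/92) = 2/23 ≈ 0.086957)
(28532/(-47442))/16007 + (B*(-40) + 52)/41250 = (28532/(-47442))/16007 + ((2/23)*(-40) + 52)/41250 = (28532*(-1/47442))*(1/16007) + (-80/23 + 52)*(1/41250) = -14266/23721*1/16007 + (1116/23)*(1/41250) = -14266/379702047 + 186/158125 = 68368769492/60040386181875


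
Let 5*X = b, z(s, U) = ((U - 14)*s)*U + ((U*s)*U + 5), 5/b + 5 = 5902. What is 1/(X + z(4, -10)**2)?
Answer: 5897/10987437826 ≈ 5.3670e-7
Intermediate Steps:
b = 5/5897 (b = 5/(-5 + 5902) = 5/5897 ≈ 0.00084789)
z(s, U) = 5 + s*U**2 + U*s*(-14 + U) (z(s, U) = ((-14 + U)*s)*U + (s*U**2 + 5) = (s*(-14 + U))*U + (5 + s*U**2) = U*s*(-14 + U) + (5 + s*U**2) = 5 + s*U**2 + U*s*(-14 + U))
X = 1/5897 (X = (1/5)*(5/5897) = 1/5897 ≈ 0.00016958)
1/(X + z(4, -10)**2) = 1/(1/5897 + (5 - 14*(-10)*4 + 2*4*(-10)**2)**2) = 1/(1/5897 + (5 + 560 + 2*4*100)**2) = 1/(1/5897 + (5 + 560 + 800)**2) = 1/(1/5897 + 1365**2) = 1/(1/5897 + 1863225) = 1/(10987437826/5897) = 5897/10987437826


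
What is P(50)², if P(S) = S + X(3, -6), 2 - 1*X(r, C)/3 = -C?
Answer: 1444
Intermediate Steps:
X(r, C) = 6 + 3*C (X(r, C) = 6 - (-3)*C = 6 + 3*C)
P(S) = -12 + S (P(S) = S + (6 + 3*(-6)) = S + (6 - 18) = S - 12 = -12 + S)
P(50)² = (-12 + 50)² = 38² = 1444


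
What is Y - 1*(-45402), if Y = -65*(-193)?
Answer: 57947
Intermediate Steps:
Y = 12545
Y - 1*(-45402) = 12545 - 1*(-45402) = 12545 + 45402 = 57947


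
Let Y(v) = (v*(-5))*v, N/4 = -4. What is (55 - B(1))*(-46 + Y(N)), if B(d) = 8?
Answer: -62322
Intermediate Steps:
N = -16 (N = 4*(-4) = -16)
Y(v) = -5*v² (Y(v) = (-5*v)*v = -5*v²)
(55 - B(1))*(-46 + Y(N)) = (55 - 1*8)*(-46 - 5*(-16)²) = (55 - 8)*(-46 - 5*256) = 47*(-46 - 1280) = 47*(-1326) = -62322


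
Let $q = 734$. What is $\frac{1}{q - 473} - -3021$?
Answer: $\frac{788482}{261} \approx 3021.0$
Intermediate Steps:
$\frac{1}{q - 473} - -3021 = \frac{1}{734 - 473} - -3021 = \frac{1}{261} + 3021 = \frac{788482}{261}$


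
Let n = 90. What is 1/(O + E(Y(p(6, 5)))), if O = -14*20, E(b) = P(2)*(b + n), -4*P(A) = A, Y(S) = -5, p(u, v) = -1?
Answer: -2/645 ≈ -0.0031008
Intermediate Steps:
P(A) = -A/4
E(b) = -45 - b/2 (E(b) = (-1/4*2)*(b + 90) = -(90 + b)/2 = -45 - b/2)
O = -280
1/(O + E(Y(p(6, 5)))) = 1/(-280 + (-45 - 1/2*(-5))) = 1/(-280 + (-45 + 5/2)) = 1/(-280 - 85/2) = 1/(-645/2) = -2/645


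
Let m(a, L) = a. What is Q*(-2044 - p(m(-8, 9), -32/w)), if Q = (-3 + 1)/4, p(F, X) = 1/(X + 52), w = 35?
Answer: 3654707/3576 ≈ 1022.0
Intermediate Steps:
p(F, X) = 1/(52 + X)
Q = -1/2 (Q = (1/4)*(-2) = -1/2 ≈ -0.50000)
Q*(-2044 - p(m(-8, 9), -32/w)) = -(-2044 - 1/(52 - 32/35))/2 = -(-2044 - 1/1788/35)/2 = -(-2044 - 1*35/1788)/2 = -(-2044 - 35/1788)/2 = -1/2*(-3654707/1788) = 3654707/3576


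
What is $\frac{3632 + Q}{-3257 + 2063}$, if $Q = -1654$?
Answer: $- \frac{989}{597} \approx -1.6566$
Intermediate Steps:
$\frac{3632 + Q}{-3257 + 2063} = \frac{3632 - 1654}{-3257 + 2063} = \frac{1978}{-1194} = 1978 \left(- \frac{1}{1194}\right) = - \frac{989}{597}$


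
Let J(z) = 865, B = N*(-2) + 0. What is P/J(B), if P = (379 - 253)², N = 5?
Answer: 15876/865 ≈ 18.354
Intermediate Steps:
B = -10 (B = 5*(-2) + 0 = -10 + 0 = -10)
P = 15876 (P = 126² = 15876)
P/J(B) = 15876/865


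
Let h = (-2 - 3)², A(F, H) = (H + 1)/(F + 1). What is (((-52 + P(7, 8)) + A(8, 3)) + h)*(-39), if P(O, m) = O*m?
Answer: -3445/3 ≈ -1148.3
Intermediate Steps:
A(F, H) = (1 + H)/(1 + F)
h = 25 (h = (-5)² = 25)
(((-52 + P(7, 8)) + A(8, 3)) + h)*(-39) = (((-52 + 7*8) + (1 + 3)/(1 + 8)) + 25)*(-39) = (((-52 + 56) + 4/9) + 25)*(-39) = ((4 + (⅑)*4) + 25)*(-39) = ((4 + 4/9) + 25)*(-39) = (40/9 + 25)*(-39) = (265/9)*(-39) = -3445/3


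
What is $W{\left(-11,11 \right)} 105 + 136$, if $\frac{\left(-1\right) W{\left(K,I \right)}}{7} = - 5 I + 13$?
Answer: $31006$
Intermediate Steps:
$W{\left(K,I \right)} = -91 + 35 I$ ($W{\left(K,I \right)} = - 7 \left(- 5 I + 13\right) = - 7 \left(13 - 5 I\right) = -91 + 35 I$)
$W{\left(-11,11 \right)} 105 + 136 = \left(-91 + 35 \cdot 11\right) 105 + 136 = \left(-91 + 385\right) 105 + 136 = 294 \cdot 105 + 136 = 30870 + 136 = 31006$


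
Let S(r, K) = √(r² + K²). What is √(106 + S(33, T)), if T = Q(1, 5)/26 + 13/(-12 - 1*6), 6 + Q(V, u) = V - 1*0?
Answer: √(161226 + 13*√14918770)/39 ≈ 11.790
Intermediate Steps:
Q(V, u) = -6 + V (Q(V, u) = -6 + (V - 1*0) = -6 + (V + 0) = -6 + V)
T = -107/117 (T = (-6 + 1)/26 + 13/(-12 - 1*6) = -5*1/26 + 13/(-12 - 6) = -5/26 + 13/(-18) = -5/26 + 13*(-1/18) = -5/26 - 13/18 = -107/117 ≈ -0.91453)
S(r, K) = √(K² + r²)
√(106 + S(33, T)) = √(106 + √((-107/117)² + 33²)) = √(106 + √(11449/13689 + 1089)) = √(106 + √(14918770/13689)) = √(106 + √14918770/117)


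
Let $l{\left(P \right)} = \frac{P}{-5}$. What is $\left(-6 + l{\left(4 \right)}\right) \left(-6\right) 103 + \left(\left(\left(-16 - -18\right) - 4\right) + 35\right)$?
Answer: $\frac{21177}{5} \approx 4235.4$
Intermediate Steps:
$l{\left(P \right)} = - \frac{P}{5}$ ($l{\left(P \right)} = P \left(- \frac{1}{5}\right) = - \frac{P}{5}$)
$\left(-6 + l{\left(4 \right)}\right) \left(-6\right) 103 + \left(\left(\left(-16 - -18\right) - 4\right) + 35\right) = \left(-6 - \frac{4}{5}\right) \left(-6\right) 103 + \left(\left(\left(-16 - -18\right) - 4\right) + 35\right) = \left(-6 - \frac{4}{5}\right) \left(-6\right) 103 + \left(\left(\left(-16 + 18\right) - 4\right) + 35\right) = \left(- \frac{34}{5}\right) \left(-6\right) 103 + \left(\left(2 - 4\right) + 35\right) = \frac{204}{5} \cdot 103 + \left(-2 + 35\right) = \frac{21012}{5} + 33 = \frac{21177}{5}$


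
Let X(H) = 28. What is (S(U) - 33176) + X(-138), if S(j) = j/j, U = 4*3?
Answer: -33147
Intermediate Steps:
U = 12
S(j) = 1
(S(U) - 33176) + X(-138) = (1 - 33176) + 28 = -33175 + 28 = -33147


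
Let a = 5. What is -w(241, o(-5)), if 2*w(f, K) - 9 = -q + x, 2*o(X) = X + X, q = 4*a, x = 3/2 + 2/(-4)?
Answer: 5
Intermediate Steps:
x = 1 (x = 3*(1/2) + 2*(-1/4) = 3/2 - 1/2 = 1)
q = 20 (q = 4*5 = 20)
o(X) = X (o(X) = (X + X)/2 = (2*X)/2 = X)
w(f, K) = -5 (w(f, K) = 9/2 + (-1*20 + 1)/2 = 9/2 + (-20 + 1)/2 = 9/2 + (1/2)*(-19) = 9/2 - 19/2 = -5)
-w(241, o(-5)) = -1*(-5) = 5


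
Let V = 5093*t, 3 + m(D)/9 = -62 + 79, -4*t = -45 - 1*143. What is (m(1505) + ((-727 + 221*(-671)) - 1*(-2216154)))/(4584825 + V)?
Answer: 1033631/2412098 ≈ 0.42852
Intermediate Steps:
t = 47 (t = -(-45 - 1*143)/4 = -(-45 - 143)/4 = -1/4*(-188) = 47)
m(D) = 126 (m(D) = -27 + 9*(-62 + 79) = -27 + 9*17 = -27 + 153 = 126)
V = 239371 (V = 5093*47 = 239371)
(m(1505) + ((-727 + 221*(-671)) - 1*(-2216154)))/(4584825 + V) = (126 + ((-727 + 221*(-671)) - 1*(-2216154)))/(4584825 + 239371) = (126 + ((-727 - 148291) + 2216154))/4824196 = (126 + (-149018 + 2216154))*(1/4824196) = (126 + 2067136)*(1/4824196) = 2067262*(1/4824196) = 1033631/2412098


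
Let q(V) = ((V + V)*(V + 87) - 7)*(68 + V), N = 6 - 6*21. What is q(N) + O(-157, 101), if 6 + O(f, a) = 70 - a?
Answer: -411513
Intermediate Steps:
O(f, a) = 64 - a (O(f, a) = -6 + (70 - a) = 64 - a)
N = -120 (N = 6 - 1*126 = 6 - 126 = -120)
q(V) = (-7 + 2*V*(87 + V))*(68 + V) (q(V) = ((2*V)*(87 + V) - 7)*(68 + V) = (2*V*(87 + V) - 7)*(68 + V) = (-7 + 2*V*(87 + V))*(68 + V))
q(N) + O(-157, 101) = (-476 + 2*(-120)**3 + 310*(-120)**2 + 11825*(-120)) + (64 - 1*101) = (-476 + 2*(-1728000) + 310*14400 - 1419000) + (64 - 101) = (-476 - 3456000 + 4464000 - 1419000) - 37 = -411476 - 37 = -411513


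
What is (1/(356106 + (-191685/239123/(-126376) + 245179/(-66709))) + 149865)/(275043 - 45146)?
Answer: 107583436585873669516523057/165035927803817756935258105 ≈ 0.65188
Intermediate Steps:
(1/(356106 + (-191685/239123/(-126376) + 245179/(-66709))) + 149865)/(275043 - 45146) = (1/(356106 + (-191685*1/239123*(-1/126376) + 245179*(-1/66709))) + 149865)/229897 = (1/(356106 + (-191685/239123*(-1/126376) - 245179/66709)) + 149865)*(1/229897) = (1/(356106 + (191685/30219408248 - 245179/66709)) + 149865)*(1/229897) = (1/(356106 - 7409151507721727/2015906504815832) + 149865)*(1/229897) = (1/(717868992652438948465/2015906504815832) + 149865)*(1/229897) = (2015906504815832/717868992652438948465 + 149865)*(1/229897) = (107583436585873669516523057/717868992652438948465)*(1/229897) = 107583436585873669516523057/165035927803817756935258105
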